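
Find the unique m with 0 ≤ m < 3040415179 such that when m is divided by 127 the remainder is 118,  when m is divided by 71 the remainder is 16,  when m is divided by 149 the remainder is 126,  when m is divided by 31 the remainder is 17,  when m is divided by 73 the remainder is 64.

805130715

Combine the congruences pairwise.
From m ≡ 118 (mod 127) write m = 118 + 127t. Substituting into m ≡ 16 (mod 71) gives 127t ≡ 40 (mod 71), and since 56⁻¹ ≡ 52 (mod 71), t ≡ 21. Hence m ≡ 118 + 127·21 = 2785 (mod 9017).
From m ≡ 2785 (mod 9017) write m = 2785 + 9017t. Substituting into m ≡ 126 (mod 149) gives 9017t ≡ 23 (mod 149), and since 77⁻¹ ≡ 60 (mod 149), t ≡ 39. Hence m ≡ 2785 + 9017·39 = 354448 (mod 1343533).
From m ≡ 354448 (mod 1343533) write m = 354448 + 1343533t. Substituting into m ≡ 17 (mod 31) gives 1343533t ≡ 23 (mod 31), and since 24⁻¹ ≡ 22 (mod 31), t ≡ 10. Hence m ≡ 354448 + 1343533·10 = 13789778 (mod 41649523).
From m ≡ 13789778 (mod 41649523) write m = 13789778 + 41649523t. Substituting into m ≡ 64 (mod 73) gives 41649523t ≡ 59 (mod 73), and since 30⁻¹ ≡ 56 (mod 73), t ≡ 19. Hence m ≡ 13789778 + 41649523·19 = 805130715 (mod 3040415179).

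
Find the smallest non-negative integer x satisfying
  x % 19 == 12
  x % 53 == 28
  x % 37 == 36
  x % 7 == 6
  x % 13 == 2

From x ≡ 12 (mod 19) write x = 12 + 19t. Substituting into x ≡ 28 (mod 53) gives 19t ≡ 16 (mod 53), and since 19⁻¹ ≡ 14 (mod 53), t ≡ 12. Hence x ≡ 12 + 19·12 = 240 (mod 1007).
From x ≡ 240 (mod 1007) write x = 240 + 1007t. Substituting into x ≡ 36 (mod 37) gives 1007t ≡ 18 (mod 37), and since 8⁻¹ ≡ 14 (mod 37), t ≡ 30. Hence x ≡ 240 + 1007·30 = 30450 (mod 37259).
From x ≡ 30450 (mod 37259) write x = 30450 + 37259t. Substituting into x ≡ 6 (mod 7) gives 37259t ≡ 6 (mod 7), and since 5⁻¹ ≡ 3 (mod 7), t ≡ 4. Hence x ≡ 30450 + 37259·4 = 179486 (mod 260813).
From x ≡ 179486 (mod 260813) write x = 179486 + 260813t. Substituting into x ≡ 2 (mod 13) gives 260813t ≡ 7 (mod 13), and since 7⁻¹ ≡ 2 (mod 13), t ≡ 1. Hence x ≡ 179486 + 260813·1 = 440299 (mod 3390569).

440299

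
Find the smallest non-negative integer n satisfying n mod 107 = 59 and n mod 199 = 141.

Combine the congruences pairwise.
From n ≡ 59 (mod 107) write n = 59 + 107t. Substituting into n ≡ 141 (mod 199) gives 107t ≡ 82 (mod 199), and since 107⁻¹ ≡ 93 (mod 199), t ≡ 64. Hence n ≡ 59 + 107·64 = 6907 (mod 21293).

6907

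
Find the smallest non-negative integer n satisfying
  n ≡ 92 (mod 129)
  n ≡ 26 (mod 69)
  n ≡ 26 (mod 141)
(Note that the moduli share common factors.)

58400

Combine the congruences pairwise.
gcd(129, 69) = 3 and 3 | (26 − 92), so the pair is consistent; merging gives n ≡ 2027 (mod 2967), where 2967 = lcm(129, 69).
gcd(2967, 141) = 3 and 3 | (26 − 2027), so the pair is consistent; merging gives n ≡ 58400 (mod 139449), where 139449 = lcm(2967, 141).
The solution is unique modulo lcm(129, 69, 141) = 139449.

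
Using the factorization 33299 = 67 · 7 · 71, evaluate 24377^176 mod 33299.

1444

Mod 67: 24377 ≡ 56; by Fermat, exponent reduces to 176 mod 66 = 44; 56^44 ≡ 37 (mod 67).
Mod 7: 24377 ≡ 3; by Fermat, exponent reduces to 176 mod 6 = 2; 3^2 ≡ 2 (mod 7).
Mod 71: 24377 ≡ 24; by Fermat, exponent reduces to 176 mod 70 = 36; 24^36 ≡ 24 (mod 71).
Combine by CRT: x ≡ 37 (mod 67), x ≡ 2 (mod 7), x ≡ 24 (mod 71) ⇒ x ≡ 1444 (mod 33299).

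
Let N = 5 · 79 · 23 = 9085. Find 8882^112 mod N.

Mod 5: 8882 ≡ 2; since 4 | 112, by Fermat 2^112 ≡ 1 (mod 5).
Mod 79: 8882 ≡ 34; by Fermat, exponent reduces to 112 mod 78 = 34; 34^34 ≡ 20 (mod 79).
Mod 23: 8882 ≡ 4; by Fermat, exponent reduces to 112 mod 22 = 2; 4^2 ≡ 16 (mod 23).
Combine by CRT: x ≡ 1 (mod 5), x ≡ 20 (mod 79), x ≡ 16 (mod 23) ⇒ x ≡ 5076 (mod 9085).

5076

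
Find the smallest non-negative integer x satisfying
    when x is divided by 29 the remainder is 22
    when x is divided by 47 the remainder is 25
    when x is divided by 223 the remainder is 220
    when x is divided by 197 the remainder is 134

Combine the congruences pairwise.
From x ≡ 22 (mod 29) write x = 22 + 29t. Substituting into x ≡ 25 (mod 47) gives 29t ≡ 3 (mod 47), and since 29⁻¹ ≡ 13 (mod 47), t ≡ 39. Hence x ≡ 22 + 29·39 = 1153 (mod 1363).
From x ≡ 1153 (mod 1363) write x = 1153 + 1363t. Substituting into x ≡ 220 (mod 223) gives 1363t ≡ 182 (mod 223), and since 25⁻¹ ≡ 116 (mod 223), t ≡ 150. Hence x ≡ 1153 + 1363·150 = 205603 (mod 303949).
From x ≡ 205603 (mod 303949) write x = 205603 + 303949t. Substituting into x ≡ 134 (mod 197) gives 303949t ≡ 2 (mod 197), and since 175⁻¹ ≡ 188 (mod 197), t ≡ 179. Hence x ≡ 205603 + 303949·179 = 54612474 (mod 59877953).

54612474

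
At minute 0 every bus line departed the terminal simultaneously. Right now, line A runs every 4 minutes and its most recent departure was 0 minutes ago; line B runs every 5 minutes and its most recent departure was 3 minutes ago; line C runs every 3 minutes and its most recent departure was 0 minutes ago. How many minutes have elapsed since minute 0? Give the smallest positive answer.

48

The moduli are pairwise coprime; N = 4·5·3 = 60.
N/4 = 15; 15 ≡ 3 (mod 4); 3·3 ≡ 1, so inverse 3.
N/5 = 12; 12 ≡ 2 (mod 5); 2·3 ≡ 1, so inverse 3.
N/3 = 20; 20 ≡ 2 (mod 3); 2·2 ≡ 1, so inverse 2.
t ≡ 0·15·3 + 3·12·3 + 0·20·2 = 108.
108 mod 60 = 48.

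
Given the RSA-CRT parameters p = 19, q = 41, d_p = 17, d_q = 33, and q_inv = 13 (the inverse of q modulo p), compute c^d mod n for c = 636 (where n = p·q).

169

m₁ = c^(d_p) mod p: c ≡ 9 (mod 19), and 9^17 mod 19 = 17.
m₂ = c^(d_q) mod q: c ≡ 21 (mod 41), and 21^33 mod 41 = 5.
h = q_inv·(m₁ − m₂) mod p = 13·(17 − 5) mod 19 = 4.
m = m₂ + h·q = 5 + 4·41 = 169.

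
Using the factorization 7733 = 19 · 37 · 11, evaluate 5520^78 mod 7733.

Mod 19: 5520 ≡ 10; by Fermat, exponent reduces to 78 mod 18 = 6; 10^6 ≡ 11 (mod 19).
Mod 37: 5520 ≡ 7; by Fermat, exponent reduces to 78 mod 36 = 6; 7^6 ≡ 26 (mod 37).
Mod 11: 5520 ≡ 9; by Fermat, exponent reduces to 78 mod 10 = 8; 9^8 ≡ 3 (mod 11).
Combine by CRT: x ≡ 11 (mod 19), x ≡ 26 (mod 37), x ≡ 3 (mod 11) ⇒ x ≡ 4799 (mod 7733).

4799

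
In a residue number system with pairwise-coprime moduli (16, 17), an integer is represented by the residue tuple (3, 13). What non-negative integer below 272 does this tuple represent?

115

From x ≡ 3 (mod 16) write x = 3 + 16t. Substituting into x ≡ 13 (mod 17) gives 16t ≡ 10 (mod 17), and since 16⁻¹ ≡ 16 (mod 17), t ≡ 7. Hence x ≡ 3 + 16·7 = 115 (mod 272).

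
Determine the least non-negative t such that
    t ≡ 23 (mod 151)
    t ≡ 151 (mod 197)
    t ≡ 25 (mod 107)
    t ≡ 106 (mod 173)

The moduli are pairwise coprime; N = 151·197·107·173 = 550646717.
N/151 = 3646667; 3646667 ≡ 17 (mod 151); 17·80 ≡ 1, so inverse 80.
N/197 = 2795161; 2795161 ≡ 125 (mod 197); 125·145 ≡ 1, so inverse 145.
N/107 = 5146231; 5146231 ≡ 66 (mod 107); 66·60 ≡ 1, so inverse 60.
N/173 = 3182929; 3182929 ≡ 75 (mod 173); 75·30 ≡ 1, so inverse 30.
t ≡ 23·3646667·80 + 151·2795161·145 + 25·5146231·60 + 106·3182929·30 = 85750978095.
85750978095 mod 550646717 = 400736960.

400736960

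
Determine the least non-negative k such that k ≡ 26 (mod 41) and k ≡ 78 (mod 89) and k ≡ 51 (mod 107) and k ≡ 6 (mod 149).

22307839

The moduli are pairwise coprime; N = 41·89·107·149 = 58176007.
N/41 = 1418927; 1418927 ≡ 40 (mod 41); 40·40 ≡ 1, so inverse 40.
N/89 = 653663; 653663 ≡ 47 (mod 89); 47·36 ≡ 1, so inverse 36.
N/107 = 543701; 543701 ≡ 34 (mod 107); 34·85 ≡ 1, so inverse 85.
N/149 = 390443; 390443 ≡ 63 (mod 149); 63·123 ≡ 1, so inverse 123.
k ≡ 26·1418927·40 + 78·653663·36 + 51·543701·85 + 6·390443·123 = 5956260553.
5956260553 mod 58176007 = 22307839.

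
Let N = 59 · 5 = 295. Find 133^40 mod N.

Mod 59: 133 ≡ 15; 15^40 ≡ 49 (mod 59).
Mod 5: 133 ≡ 3; since 4 | 40, by Fermat 3^40 ≡ 1 (mod 5).
Combine by CRT: x ≡ 49 (mod 59), x ≡ 1 (mod 5) ⇒ x ≡ 226 (mod 295).

226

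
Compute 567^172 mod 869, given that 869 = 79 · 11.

Mod 79: 567 ≡ 14; by Fermat, exponent reduces to 172 mod 78 = 16; 14^16 ≡ 21 (mod 79).
Mod 11: 567 ≡ 6; by Fermat, exponent reduces to 172 mod 10 = 2; 6^2 ≡ 3 (mod 11).
Combine by CRT: x ≡ 21 (mod 79), x ≡ 3 (mod 11) ⇒ x ≡ 179 (mod 869).

179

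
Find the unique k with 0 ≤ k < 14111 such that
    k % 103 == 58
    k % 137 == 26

Combine the congruences pairwise.
From k ≡ 58 (mod 103) write k = 58 + 103t. Substituting into k ≡ 26 (mod 137) gives 103t ≡ 105 (mod 137), and since 103⁻¹ ≡ 4 (mod 137), t ≡ 9. Hence k ≡ 58 + 103·9 = 985 (mod 14111).

985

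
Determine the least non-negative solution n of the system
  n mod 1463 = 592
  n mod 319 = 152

gcd(1463, 319) = 11 and 11 | (152 − 592), so the pair is consistent; merging gives n ≡ 19611 (mod 42427), where 42427 = lcm(1463, 319).
The solution is unique modulo lcm(1463, 319) = 42427.

19611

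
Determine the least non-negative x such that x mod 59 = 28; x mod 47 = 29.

Combine the congruences pairwise.
From x ≡ 28 (mod 59) write x = 28 + 59t. Substituting into x ≡ 29 (mod 47) gives 59t ≡ 1 (mod 47), and since 12⁻¹ ≡ 4 (mod 47), t ≡ 4. Hence x ≡ 28 + 59·4 = 264 (mod 2773).

264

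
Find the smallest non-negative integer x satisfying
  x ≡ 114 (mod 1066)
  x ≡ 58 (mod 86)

gcd(1066, 86) = 2 and 2 | (58 − 114), so the pair is consistent; merging gives x ≡ 11840 (mod 45838), where 45838 = lcm(1066, 86).
The solution is unique modulo lcm(1066, 86) = 45838.

11840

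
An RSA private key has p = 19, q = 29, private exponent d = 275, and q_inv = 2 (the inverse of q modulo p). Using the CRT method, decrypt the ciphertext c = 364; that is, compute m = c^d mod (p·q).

d_p = d mod (p−1) = 275 mod 18 = 5; d_q = d mod (q−1) = 23.
m₁ = c^(d_p) mod p: c ≡ 3 (mod 19), and 3^5 mod 19 = 15.
m₂ = c^(d_q) mod q: c ≡ 16 (mod 29), and 16^23 mod 29 = 24.
h = q_inv·(m₁ − m₂) mod p = 2·(15 − 24) mod 19 = 1.
m = m₂ + h·q = 24 + 1·29 = 53.

53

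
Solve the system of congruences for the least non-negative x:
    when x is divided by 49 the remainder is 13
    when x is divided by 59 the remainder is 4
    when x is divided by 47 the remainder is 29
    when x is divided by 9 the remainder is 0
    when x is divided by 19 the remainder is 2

829485

Combine the congruences pairwise.
From x ≡ 13 (mod 49) write x = 13 + 49t. Substituting into x ≡ 4 (mod 59) gives 49t ≡ 50 (mod 59), and since 49⁻¹ ≡ 53 (mod 59), t ≡ 54. Hence x ≡ 13 + 49·54 = 2659 (mod 2891).
From x ≡ 2659 (mod 2891) write x = 2659 + 2891t. Substituting into x ≡ 29 (mod 47) gives 2891t ≡ 2 (mod 47), and since 24⁻¹ ≡ 2 (mod 47), t ≡ 4. Hence x ≡ 2659 + 2891·4 = 14223 (mod 135877).
From x ≡ 14223 (mod 135877) write x = 14223 + 135877t. Substituting into x ≡ 0 (mod 9) gives 135877t ≡ 6 (mod 9), and since 4⁻¹ ≡ 7 (mod 9), t ≡ 6. Hence x ≡ 14223 + 135877·6 = 829485 (mod 1222893).
From x ≡ 829485 (mod 1222893) write x = 829485 + 1222893t. Substituting into x ≡ 2 (mod 19) gives 1222893t ≡ 0 (mod 19), and since 15⁻¹ ≡ 14 (mod 19), t ≡ 0. Hence x ≡ 829485 + 1222893·0 = 829485 (mod 23234967).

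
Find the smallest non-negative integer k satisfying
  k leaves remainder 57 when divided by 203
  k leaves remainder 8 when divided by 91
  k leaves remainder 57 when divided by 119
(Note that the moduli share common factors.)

gcd(203, 91) = 7 and 7 | (8 − 57), so the pair is consistent; merging gives k ≡ 463 (mod 2639), where 2639 = lcm(203, 91).
gcd(2639, 119) = 7 and 7 | (57 − 463), so the pair is consistent; merging gives k ≡ 24214 (mod 44863), where 44863 = lcm(2639, 119).
The solution is unique modulo lcm(203, 91, 119) = 44863.

24214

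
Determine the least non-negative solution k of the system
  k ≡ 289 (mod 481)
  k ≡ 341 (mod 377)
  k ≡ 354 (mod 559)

gcd(481, 377) = 13 and 13 | (341 − 289), so the pair is consistent; merging gives k ≡ 7504 (mod 13949), where 13949 = lcm(481, 377).
gcd(13949, 559) = 13 and 13 | (354 − 7504), so the pair is consistent; merging gives k ≡ 244637 (mod 599807), where 599807 = lcm(13949, 559).
The solution is unique modulo lcm(481, 377, 559) = 599807.

244637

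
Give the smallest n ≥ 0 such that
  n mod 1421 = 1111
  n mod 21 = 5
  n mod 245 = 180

gcd(1421, 21) = 7 and 7 | (5 − 1111), so the pair is consistent; merging gives n ≡ 3953 (mod 4263), where 4263 = lcm(1421, 21).
gcd(4263, 245) = 49 and 49 | (180 − 3953), so the pair is consistent; merging gives n ≡ 21005 (mod 21315), where 21315 = lcm(4263, 245).
The solution is unique modulo lcm(1421, 21, 245) = 21315.

21005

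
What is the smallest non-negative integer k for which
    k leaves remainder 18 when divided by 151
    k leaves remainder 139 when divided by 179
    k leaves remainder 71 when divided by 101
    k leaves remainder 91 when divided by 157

413499626

From k ≡ 18 (mod 151) write k = 18 + 151t. Substituting into k ≡ 139 (mod 179) gives 151t ≡ 121 (mod 179), and since 151⁻¹ ≡ 147 (mod 179), t ≡ 66. Hence k ≡ 18 + 151·66 = 9984 (mod 27029).
From k ≡ 9984 (mod 27029) write k = 9984 + 27029t. Substituting into k ≡ 71 (mod 101) gives 27029t ≡ 86 (mod 101), and since 62⁻¹ ≡ 44 (mod 101), t ≡ 47. Hence k ≡ 9984 + 27029·47 = 1280347 (mod 2729929).
From k ≡ 1280347 (mod 2729929) write k = 1280347 + 2729929t. Substituting into k ≡ 91 (mod 157) gives 2729929t ≡ 79 (mod 157), and since 13⁻¹ ≡ 145 (mod 157), t ≡ 151. Hence k ≡ 1280347 + 2729929·151 = 413499626 (mod 428598853).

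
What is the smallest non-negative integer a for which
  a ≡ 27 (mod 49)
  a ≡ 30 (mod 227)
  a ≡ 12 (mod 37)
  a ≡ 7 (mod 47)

1332974

The moduli are pairwise coprime; N = 49·227·37·47 = 19342897.
N/49 = 394753; 394753 ≡ 9 (mod 49); 9·11 ≡ 1, so inverse 11.
N/227 = 85211; 85211 ≡ 86 (mod 227); 86·66 ≡ 1, so inverse 66.
N/37 = 522781; 522781 ≡ 8 (mod 37); 8·14 ≡ 1, so inverse 14.
N/47 = 411551; 411551 ≡ 19 (mod 47); 19·5 ≡ 1, so inverse 5.
a ≡ 27·394753·11 + 30·85211·66 + 12·522781·14 + 7·411551·5 = 388190914.
388190914 mod 19342897 = 1332974.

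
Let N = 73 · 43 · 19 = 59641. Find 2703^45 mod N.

Mod 73: 2703 ≡ 2; 2^45 ≡ 1 (mod 73).
Mod 43: 2703 ≡ 37; by Fermat, exponent reduces to 45 mod 42 = 3; 37^3 ≡ 42 (mod 43).
Mod 19: 2703 ≡ 5; by Fermat, exponent reduces to 45 mod 18 = 9; 5^9 ≡ 1 (mod 19).
Combine by CRT: x ≡ 1 (mod 73), x ≡ 42 (mod 43), x ≡ 1 (mod 19) ⇒ x ≡ 48546 (mod 59641).

48546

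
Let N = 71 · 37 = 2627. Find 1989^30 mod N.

Mod 71: 1989 ≡ 1; 1^30 ≡ 1 (mod 71).
Mod 37: 1989 ≡ 28; 28^30 ≡ 26 (mod 37).
Combine by CRT: x ≡ 1 (mod 71), x ≡ 26 (mod 37) ⇒ x ≡ 285 (mod 2627).

285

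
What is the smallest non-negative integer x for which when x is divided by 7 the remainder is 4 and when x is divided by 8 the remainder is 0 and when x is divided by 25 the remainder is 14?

Combine the congruences pairwise.
From x ≡ 4 (mod 7) write x = 4 + 7t. Substituting into x ≡ 0 (mod 8) gives 7t ≡ 4 (mod 8), and since 7⁻¹ ≡ 7 (mod 8), t ≡ 4. Hence x ≡ 4 + 7·4 = 32 (mod 56).
From x ≡ 32 (mod 56) write x = 32 + 56t. Substituting into x ≡ 14 (mod 25) gives 56t ≡ 7 (mod 25), and since 6⁻¹ ≡ 21 (mod 25), t ≡ 22. Hence x ≡ 32 + 56·22 = 1264 (mod 1400).

1264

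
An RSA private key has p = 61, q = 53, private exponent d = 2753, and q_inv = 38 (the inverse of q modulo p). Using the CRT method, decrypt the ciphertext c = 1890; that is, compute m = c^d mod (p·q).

d_p = d mod (p−1) = 2753 mod 60 = 53; d_q = d mod (q−1) = 49.
m₁ = c^(d_p) mod p: c ≡ 60 (mod 61), and 60^53 mod 61 = 60.
m₂ = c^(d_q) mod q: c ≡ 35 (mod 53), and 35^49 mod 53 = 26.
h = q_inv·(m₁ − m₂) mod p = 38·(60 − 26) mod 61 = 11.
m = m₂ + h·q = 26 + 11·53 = 609.

609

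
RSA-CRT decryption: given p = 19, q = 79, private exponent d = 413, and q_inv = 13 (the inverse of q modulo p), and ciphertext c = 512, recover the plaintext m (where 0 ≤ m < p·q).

778

d_p = d mod (p−1) = 413 mod 18 = 17; d_q = d mod (q−1) = 23.
m₁ = c^(d_p) mod p: c ≡ 18 (mod 19), and 18^17 mod 19 = 18.
m₂ = c^(d_q) mod q: c ≡ 38 (mod 79), and 38^23 mod 79 = 67.
h = q_inv·(m₁ − m₂) mod p = 13·(18 − 67) mod 19 = 9.
m = m₂ + h·q = 67 + 9·79 = 778.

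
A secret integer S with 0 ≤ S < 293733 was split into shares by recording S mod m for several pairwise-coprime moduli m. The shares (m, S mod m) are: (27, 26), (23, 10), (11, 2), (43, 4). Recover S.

The moduli are pairwise coprime; N = 27·23·11·43 = 293733.
N/27 = 10879; 10879 ≡ 25 (mod 27); 25·13 ≡ 1, so inverse 13.
N/23 = 12771; 12771 ≡ 6 (mod 23); 6·4 ≡ 1, so inverse 4.
N/11 = 26703; 26703 ≡ 6 (mod 11); 6·2 ≡ 1, so inverse 2.
N/43 = 6831; 6831 ≡ 37 (mod 43); 37·7 ≡ 1, so inverse 7.
S ≡ 26·10879·13 + 10·12771·4 + 2·26703·2 + 4·6831·7 = 4486022.
4486022 mod 293733 = 80027.

80027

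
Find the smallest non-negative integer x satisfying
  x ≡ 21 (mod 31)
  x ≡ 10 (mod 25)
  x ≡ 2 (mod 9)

3710

Combine the congruences pairwise.
From x ≡ 21 (mod 31) write x = 21 + 31t. Substituting into x ≡ 10 (mod 25) gives 31t ≡ 14 (mod 25), and since 6⁻¹ ≡ 21 (mod 25), t ≡ 19. Hence x ≡ 21 + 31·19 = 610 (mod 775).
From x ≡ 610 (mod 775) write x = 610 + 775t. Substituting into x ≡ 2 (mod 9) gives 775t ≡ 4 (mod 9), and since 1⁻¹ ≡ 1 (mod 9), t ≡ 4. Hence x ≡ 610 + 775·4 = 3710 (mod 6975).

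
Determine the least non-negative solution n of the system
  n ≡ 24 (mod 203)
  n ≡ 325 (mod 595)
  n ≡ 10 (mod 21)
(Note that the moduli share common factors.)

21745

Combine the congruences pairwise.
gcd(203, 595) = 7 and 7 | (325 − 24), so the pair is consistent; merging gives n ≡ 4490 (mod 17255), where 17255 = lcm(203, 595).
gcd(17255, 21) = 7 and 7 | (10 − 4490), so the pair is consistent; merging gives n ≡ 21745 (mod 51765), where 51765 = lcm(17255, 21).
The solution is unique modulo lcm(203, 595, 21) = 51765.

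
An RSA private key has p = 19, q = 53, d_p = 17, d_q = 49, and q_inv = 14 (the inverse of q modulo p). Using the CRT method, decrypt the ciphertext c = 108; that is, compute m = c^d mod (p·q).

m₁ = c^(d_p) mod p: c ≡ 13 (mod 19), and 13^17 mod 19 = 3.
m₂ = c^(d_q) mod q: c ≡ 2 (mod 53), and 2^49 mod 53 = 20.
h = q_inv·(m₁ − m₂) mod p = 14·(3 − 20) mod 19 = 9.
m = m₂ + h·q = 20 + 9·53 = 497.

497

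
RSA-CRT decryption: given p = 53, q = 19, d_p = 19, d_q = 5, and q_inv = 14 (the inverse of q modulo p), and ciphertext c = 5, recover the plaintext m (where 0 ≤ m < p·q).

m₁ = c^(d_p) mod p: c ≡ 5 (mod 53), and 5^19 mod 53 = 35.
m₂ = c^(d_q) mod q: c ≡ 5 (mod 19), and 5^5 mod 19 = 9.
h = q_inv·(m₁ − m₂) mod p = 14·(35 − 9) mod 53 = 46.
m = m₂ + h·q = 9 + 46·19 = 883.

883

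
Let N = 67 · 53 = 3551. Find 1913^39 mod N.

1408

Mod 67: 1913 ≡ 37; 37^39 ≡ 1 (mod 67).
Mod 53: 1913 ≡ 5; 5^39 ≡ 30 (mod 53).
Combine by CRT: x ≡ 1 (mod 67), x ≡ 30 (mod 53) ⇒ x ≡ 1408 (mod 3551).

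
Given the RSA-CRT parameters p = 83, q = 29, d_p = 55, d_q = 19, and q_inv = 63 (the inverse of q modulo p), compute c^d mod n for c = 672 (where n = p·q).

m₁ = c^(d_p) mod p: c ≡ 8 (mod 83), and 8^55 mod 83 = 2.
m₂ = c^(d_q) mod q: c ≡ 5 (mod 29), and 5^19 mod 29 = 22.
h = q_inv·(m₁ − m₂) mod p = 63·(2 − 22) mod 83 = 68.
m = m₂ + h·q = 22 + 68·29 = 1994.

1994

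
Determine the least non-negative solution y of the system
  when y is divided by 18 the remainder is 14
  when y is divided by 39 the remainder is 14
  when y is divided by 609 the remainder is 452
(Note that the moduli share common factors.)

gcd(18, 39) = 3 and 3 | (14 − 14), so the pair is consistent; merging gives y ≡ 14 (mod 234), where 234 = lcm(18, 39).
gcd(234, 609) = 3 and 3 | (452 − 14), so the pair is consistent; merging gives y ≡ 30902 (mod 47502), where 47502 = lcm(234, 609).
The solution is unique modulo lcm(18, 39, 609) = 47502.

30902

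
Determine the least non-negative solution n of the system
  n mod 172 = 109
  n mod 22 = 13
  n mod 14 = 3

gcd(172, 22) = 2 and 2 | (13 − 109), so the pair is consistent; merging gives n ≡ 453 (mod 1892), where 1892 = lcm(172, 22).
gcd(1892, 14) = 2 and 2 | (3 − 453), so the pair is consistent; merging gives n ≡ 11805 (mod 13244), where 13244 = lcm(1892, 14).
The solution is unique modulo lcm(172, 22, 14) = 13244.

11805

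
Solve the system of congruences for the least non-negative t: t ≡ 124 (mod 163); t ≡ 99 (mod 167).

7948

Combine the congruences pairwise.
From t ≡ 124 (mod 163) write t = 124 + 163s. Substituting into t ≡ 99 (mod 167) gives 163s ≡ 142 (mod 167), and since 163⁻¹ ≡ 125 (mod 167), s ≡ 48. Hence t ≡ 124 + 163·48 = 7948 (mod 27221).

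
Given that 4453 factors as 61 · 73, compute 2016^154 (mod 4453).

1667

Mod 61: 2016 ≡ 3; by Fermat, exponent reduces to 154 mod 60 = 34; 3^34 ≡ 20 (mod 61).
Mod 73: 2016 ≡ 45; by Fermat, exponent reduces to 154 mod 72 = 10; 45^10 ≡ 61 (mod 73).
Combine by CRT: x ≡ 20 (mod 61), x ≡ 61 (mod 73) ⇒ x ≡ 1667 (mod 4453).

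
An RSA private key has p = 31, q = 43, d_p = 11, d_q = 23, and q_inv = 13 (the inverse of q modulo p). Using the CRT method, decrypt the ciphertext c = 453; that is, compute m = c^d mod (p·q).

1002

m₁ = c^(d_p) mod p: c ≡ 19 (mod 31), and 19^11 mod 31 = 10.
m₂ = c^(d_q) mod q: c ≡ 23 (mod 43), and 23^23 mod 43 = 13.
h = q_inv·(m₁ − m₂) mod p = 13·(10 − 13) mod 31 = 23.
m = m₂ + h·q = 13 + 23·43 = 1002.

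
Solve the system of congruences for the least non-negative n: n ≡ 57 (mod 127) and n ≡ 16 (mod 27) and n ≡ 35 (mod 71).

The moduli are pairwise coprime; M = 127·27·71 = 243459.
M/127 = 1917; 1917 ≡ 12 (mod 127); 12·53 ≡ 1, so inverse 53.
M/27 = 9017; 9017 ≡ 26 (mod 27); 26·26 ≡ 1, so inverse 26.
M/71 = 3429; 3429 ≡ 21 (mod 71); 21·44 ≡ 1, so inverse 44.
n ≡ 57·1917·53 + 16·9017·26 + 35·3429·44 = 14822989.
14822989 mod 243459 = 215449.

215449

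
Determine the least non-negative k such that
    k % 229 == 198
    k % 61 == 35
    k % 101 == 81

130270

The moduli are pairwise coprime; N = 229·61·101 = 1410869.
N/229 = 6161; 6161 ≡ 207 (mod 229); 207·52 ≡ 1, so inverse 52.
N/61 = 23129; 23129 ≡ 10 (mod 61); 10·55 ≡ 1, so inverse 55.
N/101 = 13969; 13969 ≡ 31 (mod 101); 31·88 ≡ 1, so inverse 88.
k ≡ 198·6161·52 + 35·23129·55 + 81·13969·88 = 207528013.
207528013 mod 1410869 = 130270.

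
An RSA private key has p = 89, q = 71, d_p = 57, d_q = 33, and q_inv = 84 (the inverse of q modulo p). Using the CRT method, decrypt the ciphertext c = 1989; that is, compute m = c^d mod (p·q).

m₁ = c^(d_p) mod p: c ≡ 31 (mod 89), and 31^57 mod 89 = 51.
m₂ = c^(d_q) mod q: c ≡ 1 (mod 71), and 1^33 mod 71 = 1.
h = q_inv·(m₁ − m₂) mod p = 84·(51 − 1) mod 89 = 17.
m = m₂ + h·q = 1 + 17·71 = 1208.

1208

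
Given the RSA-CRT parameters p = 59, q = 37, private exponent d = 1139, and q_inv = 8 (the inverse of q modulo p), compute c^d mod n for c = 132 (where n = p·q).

1780

d_p = d mod (p−1) = 1139 mod 58 = 37; d_q = d mod (q−1) = 23.
m₁ = c^(d_p) mod p: c ≡ 14 (mod 59), and 14^37 mod 59 = 10.
m₂ = c^(d_q) mod q: c ≡ 21 (mod 37), and 21^23 mod 37 = 4.
h = q_inv·(m₁ − m₂) mod p = 8·(10 − 4) mod 59 = 48.
m = m₂ + h·q = 4 + 48·37 = 1780.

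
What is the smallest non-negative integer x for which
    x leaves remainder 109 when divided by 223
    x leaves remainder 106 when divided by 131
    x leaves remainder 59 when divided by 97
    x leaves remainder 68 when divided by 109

156287429

From x ≡ 109 (mod 223) write x = 109 + 223t. Substituting into x ≡ 106 (mod 131) gives 223t ≡ 128 (mod 131), and since 92⁻¹ ≡ 47 (mod 131), t ≡ 121. Hence x ≡ 109 + 223·121 = 27092 (mod 29213).
From x ≡ 27092 (mod 29213) write x = 27092 + 29213t. Substituting into x ≡ 59 (mod 97) gives 29213t ≡ 30 (mod 97), and since 16⁻¹ ≡ 91 (mod 97), t ≡ 14. Hence x ≡ 27092 + 29213·14 = 436074 (mod 2833661).
From x ≡ 436074 (mod 2833661) write x = 436074 + 2833661t. Substituting into x ≡ 68 (mod 109) gives 2833661t ≡ 103 (mod 109), and since 97⁻¹ ≡ 9 (mod 109), t ≡ 55. Hence x ≡ 436074 + 2833661·55 = 156287429 (mod 308869049).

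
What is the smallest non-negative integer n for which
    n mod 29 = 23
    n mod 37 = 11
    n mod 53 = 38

37085

The moduli are pairwise coprime; M = 29·37·53 = 56869.
M/29 = 1961; 1961 ≡ 18 (mod 29); 18·21 ≡ 1, so inverse 21.
M/37 = 1537; 1537 ≡ 20 (mod 37); 20·13 ≡ 1, so inverse 13.
M/53 = 1073; 1073 ≡ 13 (mod 53); 13·49 ≡ 1, so inverse 49.
n ≡ 23·1961·21 + 11·1537·13 + 38·1073·49 = 3164880.
3164880 mod 56869 = 37085.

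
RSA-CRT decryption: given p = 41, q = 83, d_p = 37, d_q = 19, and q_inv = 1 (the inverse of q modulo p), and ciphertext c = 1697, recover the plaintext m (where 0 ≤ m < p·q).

2019

m₁ = c^(d_p) mod p: c ≡ 16 (mod 41), and 16^37 mod 41 = 10.
m₂ = c^(d_q) mod q: c ≡ 37 (mod 83), and 37^19 mod 83 = 27.
h = q_inv·(m₁ − m₂) mod p = 1·(10 − 27) mod 41 = 24.
m = m₂ + h·q = 27 + 24·83 = 2019.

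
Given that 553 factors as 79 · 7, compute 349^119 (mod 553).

412

Mod 79: 349 ≡ 33; by Fermat, exponent reduces to 119 mod 78 = 41; 33^41 ≡ 17 (mod 79).
Mod 7: 349 ≡ 6; by Fermat, exponent reduces to 119 mod 6 = 5; 6^5 ≡ 6 (mod 7).
Combine by CRT: x ≡ 17 (mod 79), x ≡ 6 (mod 7) ⇒ x ≡ 412 (mod 553).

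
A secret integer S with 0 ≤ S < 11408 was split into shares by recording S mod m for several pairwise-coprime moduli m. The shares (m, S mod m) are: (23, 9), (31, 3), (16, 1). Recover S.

From S ≡ 9 (mod 23) write S = 9 + 23t. Substituting into S ≡ 3 (mod 31) gives 23t ≡ 25 (mod 31), and since 23⁻¹ ≡ 27 (mod 31), t ≡ 24. Hence S ≡ 9 + 23·24 = 561 (mod 713).
From S ≡ 561 (mod 713) write S = 561 + 713t. Substituting into S ≡ 1 (mod 16) gives 713t ≡ 0 (mod 16), and since 9⁻¹ ≡ 9 (mod 16), t ≡ 0. Hence S ≡ 561 + 713·0 = 561 (mod 11408).

561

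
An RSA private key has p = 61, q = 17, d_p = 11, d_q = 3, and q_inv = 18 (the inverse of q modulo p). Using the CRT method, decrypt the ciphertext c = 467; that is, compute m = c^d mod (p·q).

1005

m₁ = c^(d_p) mod p: c ≡ 40 (mod 61), and 40^11 mod 61 = 29.
m₂ = c^(d_q) mod q: c ≡ 8 (mod 17), and 8^3 mod 17 = 2.
h = q_inv·(m₁ − m₂) mod p = 18·(29 − 2) mod 61 = 59.
m = m₂ + h·q = 2 + 59·17 = 1005.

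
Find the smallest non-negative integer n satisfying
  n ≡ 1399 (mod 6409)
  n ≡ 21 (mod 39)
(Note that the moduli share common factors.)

Combine the congruences pairwise.
gcd(6409, 39) = 13 and 13 | (21 − 1399), so the pair is consistent; merging gives n ≡ 14217 (mod 19227), where 19227 = lcm(6409, 39).
The solution is unique modulo lcm(6409, 39) = 19227.

14217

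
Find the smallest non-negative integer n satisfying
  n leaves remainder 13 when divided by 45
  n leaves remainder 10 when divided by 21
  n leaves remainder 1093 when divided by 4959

gcd(45, 21) = 3 and 3 | (10 − 13), so the pair is consistent; merging gives n ≡ 283 (mod 315), where 315 = lcm(45, 21).
gcd(315, 4959) = 9 and 9 | (1093 − 283), so the pair is consistent; merging gives n ≡ 50683 (mod 173565), where 173565 = lcm(315, 4959).
The solution is unique modulo lcm(45, 21, 4959) = 173565.

50683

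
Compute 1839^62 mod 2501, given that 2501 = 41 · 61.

Mod 41: 1839 ≡ 35; by Fermat, exponent reduces to 62 mod 40 = 22; 35^22 ≡ 5 (mod 41).
Mod 61: 1839 ≡ 9; by Fermat, exponent reduces to 62 mod 60 = 2; 9^2 ≡ 20 (mod 61).
Combine by CRT: x ≡ 5 (mod 41), x ≡ 20 (mod 61) ⇒ x ≡ 1850 (mod 2501).

1850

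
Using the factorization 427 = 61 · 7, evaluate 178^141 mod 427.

314

Mod 61: 178 ≡ 56; by Fermat, exponent reduces to 141 mod 60 = 21; 56^21 ≡ 9 (mod 61).
Mod 7: 178 ≡ 3; by Fermat, exponent reduces to 141 mod 6 = 3; 3^3 ≡ 6 (mod 7).
Combine by CRT: x ≡ 9 (mod 61), x ≡ 6 (mod 7) ⇒ x ≡ 314 (mod 427).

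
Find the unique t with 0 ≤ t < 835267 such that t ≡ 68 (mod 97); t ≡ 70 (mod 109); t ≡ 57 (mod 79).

467026

From t ≡ 68 (mod 97) write t = 68 + 97s. Substituting into t ≡ 70 (mod 109) gives 97s ≡ 2 (mod 109), and since 97⁻¹ ≡ 9 (mod 109), s ≡ 18. Hence t ≡ 68 + 97·18 = 1814 (mod 10573).
From t ≡ 1814 (mod 10573) write t = 1814 + 10573s. Substituting into t ≡ 57 (mod 79) gives 10573s ≡ 60 (mod 79), and since 66⁻¹ ≡ 6 (mod 79), s ≡ 44. Hence t ≡ 1814 + 10573·44 = 467026 (mod 835267).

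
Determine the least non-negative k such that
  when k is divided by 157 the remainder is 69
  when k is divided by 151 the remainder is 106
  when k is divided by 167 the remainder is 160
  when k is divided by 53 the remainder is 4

The moduli are pairwise coprime; N = 157·151·167·53 = 209830657.
N/157 = 1336501; 1336501 ≡ 117 (mod 157); 117·51 ≡ 1, so inverse 51.
N/151 = 1389607; 1389607 ≡ 105 (mod 151); 105·128 ≡ 1, so inverse 128.
N/167 = 1256471; 1256471 ≡ 130 (mod 167); 130·9 ≡ 1, so inverse 9.
N/53 = 3959069; 3959069 ≡ 22 (mod 53); 22·41 ≡ 1, so inverse 41.
k ≡ 69·1336501·51 + 106·1389607·128 + 160·1256471·9 + 4·3959069·41 = 26015940351.
26015940351 mod 209830657 = 206769540.

206769540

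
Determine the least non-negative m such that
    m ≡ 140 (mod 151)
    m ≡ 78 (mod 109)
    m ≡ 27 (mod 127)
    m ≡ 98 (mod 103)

135484135

From m ≡ 140 (mod 151) write m = 140 + 151t. Substituting into m ≡ 78 (mod 109) gives 151t ≡ 47 (mod 109), and since 42⁻¹ ≡ 13 (mod 109), t ≡ 66. Hence m ≡ 140 + 151·66 = 10106 (mod 16459).
From m ≡ 10106 (mod 16459) write m = 10106 + 16459t. Substituting into m ≡ 27 (mod 127) gives 16459t ≡ 81 (mod 127), and since 76⁻¹ ≡ 122 (mod 127), t ≡ 103. Hence m ≡ 10106 + 16459·103 = 1705383 (mod 2090293).
From m ≡ 1705383 (mod 2090293) write m = 1705383 + 2090293t. Substituting into m ≡ 98 (mod 103) gives 2090293t ≡ 86 (mod 103), and since 11⁻¹ ≡ 75 (mod 103), t ≡ 64. Hence m ≡ 1705383 + 2090293·64 = 135484135 (mod 215300179).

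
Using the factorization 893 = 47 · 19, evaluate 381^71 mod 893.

Mod 47: 381 ≡ 5; by Fermat, exponent reduces to 71 mod 46 = 25; 5^25 ≡ 22 (mod 47).
Mod 19: 381 ≡ 1; by Fermat, exponent reduces to 71 mod 18 = 17; 1^17 ≡ 1 (mod 19).
Combine by CRT: x ≡ 22 (mod 47), x ≡ 1 (mod 19) ⇒ x ≡ 210 (mod 893).

210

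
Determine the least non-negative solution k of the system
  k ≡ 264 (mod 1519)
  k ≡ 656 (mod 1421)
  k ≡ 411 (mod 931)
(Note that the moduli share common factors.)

gcd(1519, 1421) = 49 and 49 | (656 − 264), so the pair is consistent; merging gives k ≡ 6340 (mod 44051), where 44051 = lcm(1519, 1421).
gcd(44051, 931) = 49 and 49 | (411 − 6340), so the pair is consistent; merging gives k ≡ 94442 (mod 836969), where 836969 = lcm(44051, 931).
The solution is unique modulo lcm(1519, 1421, 931) = 836969.

94442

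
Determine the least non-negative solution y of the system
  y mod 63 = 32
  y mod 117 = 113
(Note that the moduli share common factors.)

347

gcd(63, 117) = 9 and 9 | (113 − 32), so the pair is consistent; merging gives y ≡ 347 (mod 819), where 819 = lcm(63, 117).
The solution is unique modulo lcm(63, 117) = 819.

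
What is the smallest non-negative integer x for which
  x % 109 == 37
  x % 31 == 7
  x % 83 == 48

The moduli are pairwise coprime; N = 109·31·83 = 280457.
N/109 = 2573; 2573 ≡ 66 (mod 109); 66·38 ≡ 1, so inverse 38.
N/31 = 9047; 9047 ≡ 26 (mod 31); 26·6 ≡ 1, so inverse 6.
N/83 = 3379; 3379 ≡ 59 (mod 83); 59·38 ≡ 1, so inverse 38.
x ≡ 37·2573·38 + 7·9047·6 + 48·3379·38 = 10160908.
10160908 mod 280457 = 64456.

64456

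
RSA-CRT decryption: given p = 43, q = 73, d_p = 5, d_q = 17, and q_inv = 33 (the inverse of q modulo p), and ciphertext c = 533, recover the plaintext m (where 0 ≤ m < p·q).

m₁ = c^(d_p) mod p: c ≡ 17 (mod 43), and 17^5 mod 43 = 40.
m₂ = c^(d_q) mod q: c ≡ 22 (mod 73), and 22^17 mod 73 = 22.
h = q_inv·(m₁ − m₂) mod p = 33·(40 − 22) mod 43 = 35.
m = m₂ + h·q = 22 + 35·73 = 2577.

2577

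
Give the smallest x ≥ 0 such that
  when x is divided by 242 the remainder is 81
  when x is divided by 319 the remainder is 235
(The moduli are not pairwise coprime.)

6615

gcd(242, 319) = 11 and 11 | (235 − 81), so the pair is consistent; merging gives x ≡ 6615 (mod 7018), where 7018 = lcm(242, 319).
The solution is unique modulo lcm(242, 319) = 7018.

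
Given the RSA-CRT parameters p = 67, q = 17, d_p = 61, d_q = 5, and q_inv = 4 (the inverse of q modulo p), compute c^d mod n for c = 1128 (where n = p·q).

942

m₁ = c^(d_p) mod p: c ≡ 56 (mod 67), and 56^61 mod 67 = 4.
m₂ = c^(d_q) mod q: c ≡ 6 (mod 17), and 6^5 mod 17 = 7.
h = q_inv·(m₁ − m₂) mod p = 4·(4 − 7) mod 67 = 55.
m = m₂ + h·q = 7 + 55·17 = 942.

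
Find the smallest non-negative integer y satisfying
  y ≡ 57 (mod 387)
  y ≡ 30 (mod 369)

gcd(387, 369) = 9 and 9 | (30 − 57), so the pair is consistent; merging gives y ≡ 7410 (mod 15867), where 15867 = lcm(387, 369).
The solution is unique modulo lcm(387, 369) = 15867.

7410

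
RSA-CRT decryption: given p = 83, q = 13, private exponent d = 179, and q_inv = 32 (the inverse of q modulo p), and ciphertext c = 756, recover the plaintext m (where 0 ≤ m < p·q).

d_p = d mod (p−1) = 179 mod 82 = 15; d_q = d mod (q−1) = 11.
m₁ = c^(d_p) mod p: c ≡ 9 (mod 83), and 9^15 mod 83 = 10.
m₂ = c^(d_q) mod q: c ≡ 2 (mod 13), and 2^11 mod 13 = 7.
h = q_inv·(m₁ − m₂) mod p = 32·(10 − 7) mod 83 = 13.
m = m₂ + h·q = 7 + 13·13 = 176.

176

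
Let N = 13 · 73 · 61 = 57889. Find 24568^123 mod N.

Mod 13: 24568 ≡ 11; by Fermat, exponent reduces to 123 mod 12 = 3; 11^3 ≡ 5 (mod 13).
Mod 73: 24568 ≡ 40; by Fermat, exponent reduces to 123 mod 72 = 51; 40^51 ≡ 43 (mod 73).
Mod 61: 24568 ≡ 46; by Fermat, exponent reduces to 123 mod 60 = 3; 46^3 ≡ 41 (mod 61).
Combine by CRT: x ≡ 5 (mod 13), x ≡ 43 (mod 73), x ≡ 41 (mod 61) ⇒ x ≡ 49756 (mod 57889).

49756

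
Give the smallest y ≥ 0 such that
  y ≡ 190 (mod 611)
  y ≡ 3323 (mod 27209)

1173310

gcd(611, 27209) = 13 and 13 | (3323 − 190), so the pair is consistent; merging gives y ≡ 1173310 (mod 1278823), where 1278823 = lcm(611, 27209).
The solution is unique modulo lcm(611, 27209) = 1278823.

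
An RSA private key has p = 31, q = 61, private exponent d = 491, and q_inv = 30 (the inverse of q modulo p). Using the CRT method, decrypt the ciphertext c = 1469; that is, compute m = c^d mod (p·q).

d_p = d mod (p−1) = 491 mod 30 = 11; d_q = d mod (q−1) = 11.
m₁ = c^(d_p) mod p: c ≡ 12 (mod 31), and 12^11 mod 31 = 21.
m₂ = c^(d_q) mod q: c ≡ 5 (mod 61), and 5^11 mod 61 = 4.
h = q_inv·(m₁ − m₂) mod p = 30·(21 − 4) mod 31 = 14.
m = m₂ + h·q = 4 + 14·61 = 858.

858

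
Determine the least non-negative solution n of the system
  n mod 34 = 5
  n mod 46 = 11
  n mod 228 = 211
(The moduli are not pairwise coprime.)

gcd(34, 46) = 2 and 2 | (11 − 5), so the pair is consistent; merging gives n ≡ 379 (mod 782), where 782 = lcm(34, 46).
gcd(782, 228) = 2 and 2 | (211 − 379), so the pair is consistent; merging gives n ≡ 75451 (mod 89148), where 89148 = lcm(782, 228).
The solution is unique modulo lcm(34, 46, 228) = 89148.

75451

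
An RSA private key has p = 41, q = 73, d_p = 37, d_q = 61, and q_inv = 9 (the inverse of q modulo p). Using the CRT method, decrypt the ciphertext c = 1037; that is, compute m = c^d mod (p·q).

2508

m₁ = c^(d_p) mod p: c ≡ 12 (mod 41), and 12^37 mod 41 = 7.
m₂ = c^(d_q) mod q: c ≡ 15 (mod 73), and 15^61 mod 73 = 26.
h = q_inv·(m₁ − m₂) mod p = 9·(7 − 26) mod 41 = 34.
m = m₂ + h·q = 26 + 34·73 = 2508.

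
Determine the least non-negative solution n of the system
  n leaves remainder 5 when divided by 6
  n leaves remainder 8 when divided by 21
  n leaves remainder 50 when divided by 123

gcd(6, 21) = 3 and 3 | (8 − 5), so the pair is consistent; merging gives n ≡ 29 (mod 42), where 42 = lcm(6, 21).
gcd(42, 123) = 3 and 3 | (50 − 29), so the pair is consistent; merging gives n ≡ 911 (mod 1722), where 1722 = lcm(42, 123).
The solution is unique modulo lcm(6, 21, 123) = 1722.

911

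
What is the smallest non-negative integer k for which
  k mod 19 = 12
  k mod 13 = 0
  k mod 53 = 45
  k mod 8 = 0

39000

The moduli are pairwise coprime; N = 19·13·53·8 = 104728.
N/19 = 5512; 5512 ≡ 2 (mod 19); 2·10 ≡ 1, so inverse 10.
N/13 = 8056; 8056 ≡ 9 (mod 13); 9·3 ≡ 1, so inverse 3.
N/53 = 1976; 1976 ≡ 15 (mod 53); 15·46 ≡ 1, so inverse 46.
N/8 = 13091; 13091 ≡ 3 (mod 8); 3·3 ≡ 1, so inverse 3.
k ≡ 12·5512·10 + 0·8056·3 + 45·1976·46 + 0·13091·3 = 4751760.
4751760 mod 104728 = 39000.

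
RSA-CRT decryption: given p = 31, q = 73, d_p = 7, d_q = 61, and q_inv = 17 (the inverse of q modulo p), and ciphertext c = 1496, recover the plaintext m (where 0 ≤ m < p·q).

653

m₁ = c^(d_p) mod p: c ≡ 8 (mod 31), and 8^7 mod 31 = 2.
m₂ = c^(d_q) mod q: c ≡ 36 (mod 73), and 36^61 mod 73 = 69.
h = q_inv·(m₁ − m₂) mod p = 17·(2 − 69) mod 31 = 8.
m = m₂ + h·q = 69 + 8·73 = 653.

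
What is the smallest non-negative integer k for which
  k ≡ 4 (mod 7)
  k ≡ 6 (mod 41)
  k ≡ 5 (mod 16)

949

The moduli are pairwise coprime; N = 7·41·16 = 4592.
N/7 = 656; 656 ≡ 5 (mod 7); 5·3 ≡ 1, so inverse 3.
N/41 = 112; 112 ≡ 30 (mod 41); 30·26 ≡ 1, so inverse 26.
N/16 = 287; 287 ≡ 15 (mod 16); 15·15 ≡ 1, so inverse 15.
k ≡ 4·656·3 + 6·112·26 + 5·287·15 = 46869.
46869 mod 4592 = 949.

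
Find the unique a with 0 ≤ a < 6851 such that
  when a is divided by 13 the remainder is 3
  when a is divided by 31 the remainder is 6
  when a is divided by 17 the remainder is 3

5307

The moduli are pairwise coprime; N = 13·31·17 = 6851.
N/13 = 527; 527 ≡ 7 (mod 13); 7·2 ≡ 1, so inverse 2.
N/31 = 221; 221 ≡ 4 (mod 31); 4·8 ≡ 1, so inverse 8.
N/17 = 403; 403 ≡ 12 (mod 17); 12·10 ≡ 1, so inverse 10.
a ≡ 3·527·2 + 6·221·8 + 3·403·10 = 25860.
25860 mod 6851 = 5307.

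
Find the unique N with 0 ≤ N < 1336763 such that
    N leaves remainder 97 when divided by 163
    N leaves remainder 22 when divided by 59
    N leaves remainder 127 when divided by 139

368477

Combine the congruences pairwise.
From N ≡ 97 (mod 163) write N = 97 + 163t. Substituting into N ≡ 22 (mod 59) gives 163t ≡ 43 (mod 59), and since 45⁻¹ ≡ 21 (mod 59), t ≡ 18. Hence N ≡ 97 + 163·18 = 3031 (mod 9617).
From N ≡ 3031 (mod 9617) write N = 3031 + 9617t. Substituting into N ≡ 127 (mod 139) gives 9617t ≡ 15 (mod 139), and since 26⁻¹ ≡ 123 (mod 139), t ≡ 38. Hence N ≡ 3031 + 9617·38 = 368477 (mod 1336763).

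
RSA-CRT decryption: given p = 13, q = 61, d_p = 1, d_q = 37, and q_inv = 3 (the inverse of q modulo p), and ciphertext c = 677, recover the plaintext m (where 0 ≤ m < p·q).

m₁ = c^(d_p) mod p: c ≡ 1 (mod 13), and 1^1 mod 13 = 1.
m₂ = c^(d_q) mod q: c ≡ 6 (mod 61), and 6^37 mod 61 = 54.
h = q_inv·(m₁ − m₂) mod p = 3·(1 − 54) mod 13 = 10.
m = m₂ + h·q = 54 + 10·61 = 664.

664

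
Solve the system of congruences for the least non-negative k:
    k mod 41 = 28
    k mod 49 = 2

1668

From k ≡ 28 (mod 41) write k = 28 + 41t. Substituting into k ≡ 2 (mod 49) gives 41t ≡ 23 (mod 49), and since 41⁻¹ ≡ 6 (mod 49), t ≡ 40. Hence k ≡ 28 + 41·40 = 1668 (mod 2009).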